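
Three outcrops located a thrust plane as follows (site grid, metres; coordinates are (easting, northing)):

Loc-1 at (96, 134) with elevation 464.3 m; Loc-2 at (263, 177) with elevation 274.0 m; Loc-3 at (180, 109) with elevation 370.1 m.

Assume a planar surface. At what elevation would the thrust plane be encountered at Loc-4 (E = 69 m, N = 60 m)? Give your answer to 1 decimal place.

497.3 m

Let the plane be z = a·E + b·N + c.
Loc-2−Loc-1: 167a + 43b = −190.3;  Loc-3−Loc-1: 84a − 25b = −94.2.
Solving gives a = −1.13113, b = −0.03259.
Then c = 464.3 − a·96 − b·134 = 577.26.
At (69, 60): z = −78.0 − 2.0 + 577.26 = 497.3 m.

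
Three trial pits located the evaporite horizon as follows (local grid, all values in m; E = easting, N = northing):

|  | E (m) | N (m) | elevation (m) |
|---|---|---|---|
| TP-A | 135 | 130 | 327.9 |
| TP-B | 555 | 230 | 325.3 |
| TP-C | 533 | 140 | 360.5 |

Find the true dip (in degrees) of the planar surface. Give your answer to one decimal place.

23.0°

Let the plane be z = a·E + b·N + c.
TP-B−TP-A: 420a + 100b = −2.6;  TP-C−TP-A: 398a + 10b = 32.6.
Solving gives a = 0.09230, b = −0.41367.
Gradient magnitude |∇z| = √(a² + b²) = √(0.00852 + 0.17113) = 0.42385.
True dip = arctan(0.42385) = 23.0°, dipping toward NNW (azimuth ≈ 347°).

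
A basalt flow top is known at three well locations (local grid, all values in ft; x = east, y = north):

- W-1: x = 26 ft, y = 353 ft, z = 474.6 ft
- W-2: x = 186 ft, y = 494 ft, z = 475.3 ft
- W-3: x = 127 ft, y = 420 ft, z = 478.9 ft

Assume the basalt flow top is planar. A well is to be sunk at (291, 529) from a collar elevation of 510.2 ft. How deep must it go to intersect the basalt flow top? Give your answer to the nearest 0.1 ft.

Let the plane be z = a·x + b·y + c.
W-2−W-1: 160a + 141b = 0.7;  W-3−W-1: 101a + 67b = 4.3.
Solving gives a = 0.15888, b = −0.17532.
Then c = 474.6 − a·26 − b·353 = 532.36.
At (291, 529): z_contact = 46.23 − 92.74 + 532.36 = 485.85 ft.
Depth below ground = 510.2 − 485.85 = 24.4 ft.

24.4 ft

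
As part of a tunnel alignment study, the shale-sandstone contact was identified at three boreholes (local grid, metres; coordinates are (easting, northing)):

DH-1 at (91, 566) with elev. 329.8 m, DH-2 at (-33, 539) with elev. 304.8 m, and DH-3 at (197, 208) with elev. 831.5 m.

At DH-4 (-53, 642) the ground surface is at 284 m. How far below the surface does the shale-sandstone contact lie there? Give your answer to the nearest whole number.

119 m

Two edge vectors: DH-1→DH-2 = (-124, -27, -25), DH-1→DH-3 = (106, -358, 501.7).
Normal n = (DH-1→DH-2) × (DH-1→DH-3) = (-22495.9, 59560.8, 47254).
So ∂z/∂E = −n_x/n_z = 0.47606 and ∂z/∂N = −n_y/n_z = −1.26044.
Intercept c from DH-1: 329.8 − 43.32 + 713.41 = 999.89.
At (-53, 642): z_contact = −25.2 − 809.2 + 999.89 = 165.5 m.
Depth below ground = 284 − 165.5 = 119 m.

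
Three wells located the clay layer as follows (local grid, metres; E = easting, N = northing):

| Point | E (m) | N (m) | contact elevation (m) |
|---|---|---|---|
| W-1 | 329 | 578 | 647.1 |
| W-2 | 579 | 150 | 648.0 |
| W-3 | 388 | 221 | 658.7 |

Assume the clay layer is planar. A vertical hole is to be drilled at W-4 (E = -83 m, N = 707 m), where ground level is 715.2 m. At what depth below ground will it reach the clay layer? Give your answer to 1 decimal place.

Two edge vectors: W-1→W-2 = (250, -428, 0.9), W-1→W-3 = (59, -357, 11.6).
Normal n = (W-1→W-2) × (W-1→W-3) = (-4643.5, -2846.9, -63998).
So ∂z/∂E = −n_x/n_z = −0.07256 and ∂z/∂N = −n_y/n_z = −0.04448.
Intercept c from W-1: 647.1 + 23.87 + 25.71 = 696.68.
At (-83, 707): z_contact = 6.02 − 31.45 + 696.68 = 671.26 m.
Depth below ground = 715.2 − 671.26 = 43.9 m.

43.9 m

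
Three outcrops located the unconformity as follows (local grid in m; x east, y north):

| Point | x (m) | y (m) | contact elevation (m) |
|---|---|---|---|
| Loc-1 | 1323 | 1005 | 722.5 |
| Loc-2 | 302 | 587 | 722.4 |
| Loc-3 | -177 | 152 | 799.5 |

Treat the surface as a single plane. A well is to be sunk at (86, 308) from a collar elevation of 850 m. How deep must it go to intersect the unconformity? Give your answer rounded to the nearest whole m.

66 m

Let the plane be z = a·x + b·y + c.
Loc-2−Loc-1: −1021a − 418b = −0.1;  Loc-3−Loc-1: −1500a − 853b = 77.
Solving gives a = 0.13231, b = −0.32293.
Then c = 722.5 − a·1323 − b·1005 = 872.00.
At (86, 308): z_contact = 11.4 − 99.5 + 872.00 = 783.9 m.
Depth below ground = 850 − 783.9 = 66 m.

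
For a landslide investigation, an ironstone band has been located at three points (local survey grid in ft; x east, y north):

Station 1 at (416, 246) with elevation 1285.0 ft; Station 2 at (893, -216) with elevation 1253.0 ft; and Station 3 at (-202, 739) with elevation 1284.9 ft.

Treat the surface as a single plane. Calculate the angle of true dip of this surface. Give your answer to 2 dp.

26.73°

Let the plane be z = a·x + b·y + c.
Station 2−Station 1: 477a − 462b = −32;  Station 3−Station 1: −618a + 493b = −0.1.
Solving gives a = 0.31421, b = 0.39368.
Gradient magnitude |∇z| = √(a² + b²) = √(0.09873 + 0.15498) = 0.50370.
True dip = arctan(0.50370) = 26.73°, dipping toward SW (azimuth ≈ 219°).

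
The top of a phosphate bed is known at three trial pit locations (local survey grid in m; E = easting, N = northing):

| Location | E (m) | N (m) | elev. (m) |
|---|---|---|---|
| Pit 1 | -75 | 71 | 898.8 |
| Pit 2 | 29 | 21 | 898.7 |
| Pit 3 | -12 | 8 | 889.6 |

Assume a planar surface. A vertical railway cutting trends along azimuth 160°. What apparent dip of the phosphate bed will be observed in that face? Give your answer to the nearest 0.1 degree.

12.2°

Let the plane be z = a·E + b·N + c.
Pit 2−Pit 1: 104a − 50b = −0.1;  Pit 3−Pit 1: 63a − 63b = −9.2.
Solving gives a = 0.13336, b = 0.27939.
Unit vector along 160° is (sin 160°, cos 160°) = (0.3420, -0.9397).
Slope in that direction = a·(0.3420) + b·(-0.9397) = −0.21693.
Apparent dip = arctan|0.21693| = 12.2° (true dip is 17.2°, so apparent ≤ true as expected).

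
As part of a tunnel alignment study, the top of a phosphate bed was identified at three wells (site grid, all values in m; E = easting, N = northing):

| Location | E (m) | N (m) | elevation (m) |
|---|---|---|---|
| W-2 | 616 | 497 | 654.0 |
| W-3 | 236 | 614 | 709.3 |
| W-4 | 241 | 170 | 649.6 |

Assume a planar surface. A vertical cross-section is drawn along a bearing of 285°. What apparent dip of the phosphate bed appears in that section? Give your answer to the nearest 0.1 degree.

Let the plane be z = a·E + b·N + c.
W-3−W-2: −380a + 117b = 55.3;  W-4−W-2: −375a − 327b = −4.4.
Solving gives a = −0.10449, b = 0.13328.
Unit vector along 285° is (sin 285°, cos 285°) = (-0.9659, 0.2588).
Slope in that direction = a·(-0.9659) + b·(0.2588) = 0.13542.
Apparent dip = arctan|0.13542| = 7.7° (true dip is 9.6°, so apparent ≤ true as expected).

7.7°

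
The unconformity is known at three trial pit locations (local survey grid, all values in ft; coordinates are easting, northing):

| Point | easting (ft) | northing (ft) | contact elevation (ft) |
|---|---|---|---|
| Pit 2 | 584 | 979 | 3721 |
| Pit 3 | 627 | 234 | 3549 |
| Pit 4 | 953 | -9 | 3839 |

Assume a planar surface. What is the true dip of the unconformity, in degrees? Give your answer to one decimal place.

48.9°

Let the plane be z = a·easting + b·northing + c.
Pit 3−Pit 2: 43a − 745b = −172;  Pit 4−Pit 2: 369a − 988b = 118.
Solving gives a = 1.10939, b = 0.29490.
Gradient magnitude |∇z| = √(a² + b²) = √(1.23075 + 0.08697) = 1.14792.
True dip = arctan(1.14792) = 48.9°, dipping toward WSW (azimuth ≈ 255°).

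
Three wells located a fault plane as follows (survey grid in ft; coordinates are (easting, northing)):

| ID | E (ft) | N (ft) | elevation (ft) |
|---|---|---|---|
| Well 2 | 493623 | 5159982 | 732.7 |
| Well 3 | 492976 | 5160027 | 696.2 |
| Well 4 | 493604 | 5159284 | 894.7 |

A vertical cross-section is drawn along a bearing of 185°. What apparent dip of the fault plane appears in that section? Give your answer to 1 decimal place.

Let the plane be z = a·E + b·N + c.
Well 3−Well 2: −647a + 45b = −36.5;  Well 4−Well 2: −19a − 698b = 162.
Solving gives a = 0.04020, b = −0.23319.
Unit vector along 185° is (sin 185°, cos 185°) = (-0.0872, -0.9962).
Slope in that direction = a·(-0.0872) + b·(-0.9962) = 0.22880.
Apparent dip = arctan|0.22880| = 12.9° (true dip is 13.3°, so apparent ≤ true as expected).

12.9°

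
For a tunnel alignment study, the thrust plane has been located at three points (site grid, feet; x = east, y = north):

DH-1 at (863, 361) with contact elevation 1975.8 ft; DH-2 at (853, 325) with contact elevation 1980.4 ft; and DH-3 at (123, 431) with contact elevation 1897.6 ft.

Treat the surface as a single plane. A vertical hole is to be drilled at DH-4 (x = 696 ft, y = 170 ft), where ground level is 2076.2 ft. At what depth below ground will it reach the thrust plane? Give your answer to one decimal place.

86.4 ft

Let the plane be z = a·x + b·y + c.
DH-2−DH-1: −10a − 36b = 4.6;  DH-3−DH-1: −740a + 70b = −78.2.
Solving gives a = 0.09119, b = −0.15311.
Then c = 1975.8 − a·863 − b·361 = 1952.37.
At (696, 170): z_contact = 63.47 − 26.03 + 1952.37 = 1989.81 ft.
Depth below ground = 2076.2 − 1989.81 = 86.4 ft.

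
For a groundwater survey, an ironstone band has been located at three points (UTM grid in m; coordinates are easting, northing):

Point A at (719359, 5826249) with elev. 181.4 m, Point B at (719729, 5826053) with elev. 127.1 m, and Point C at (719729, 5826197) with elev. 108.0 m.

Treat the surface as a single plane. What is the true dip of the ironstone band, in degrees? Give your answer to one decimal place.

14.3°

Let the plane be z = a·easting + b·northing + c.
Point B−Point A: 370a − 196b = −54.3;  Point C−Point A: 370a − 52b = −73.4.
Solving gives a = −0.21702, b = −0.13264.
Gradient magnitude |∇z| = √(a² + b²) = √(0.04710 + 0.01759) = 0.25434.
True dip = arctan(0.25434) = 14.3°, dipping toward ENE (azimuth ≈ 059°).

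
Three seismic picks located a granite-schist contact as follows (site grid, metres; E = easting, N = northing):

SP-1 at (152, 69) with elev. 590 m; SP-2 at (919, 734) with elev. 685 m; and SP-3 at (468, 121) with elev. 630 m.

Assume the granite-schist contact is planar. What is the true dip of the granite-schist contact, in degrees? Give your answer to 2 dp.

7.25°

Let the plane be z = a·E + b·N + c.
SP-2−SP-1: 767a + 665b = 95;  SP-3−SP-1: 316a + 52b = 40.
Solving gives a = 0.12722, b = −0.00388.
Gradient magnitude |∇z| = √(a² + b²) = √(0.01618 + 0.00002) = 0.12728.
True dip = arctan(0.12728) = 7.25°, dipping toward W (azimuth ≈ 272°).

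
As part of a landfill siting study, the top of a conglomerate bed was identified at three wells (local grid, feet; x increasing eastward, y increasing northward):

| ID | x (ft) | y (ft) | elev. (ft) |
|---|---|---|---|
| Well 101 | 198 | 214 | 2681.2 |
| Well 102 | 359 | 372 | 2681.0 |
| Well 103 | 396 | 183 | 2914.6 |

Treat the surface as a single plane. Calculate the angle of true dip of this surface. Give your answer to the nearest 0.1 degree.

55.4°

Two edge vectors: Well 101→Well 102 = (161, 158, -0.2), Well 101→Well 103 = (198, -31, 233.4).
Normal n = (Well 101→Well 102) × (Well 101→Well 103) = (36871, -37617, -36275).
So ∂z/∂x = −n_x/n_z = 1.01643 and ∂z/∂y = −n_y/n_z = −1.03700.
Gradient magnitude |∇z| = √(a² + b²) = √(1.03313 + 1.07536) = 1.45206.
True dip = arctan(1.45206) = 55.4°, dipping toward NW (azimuth ≈ 316°).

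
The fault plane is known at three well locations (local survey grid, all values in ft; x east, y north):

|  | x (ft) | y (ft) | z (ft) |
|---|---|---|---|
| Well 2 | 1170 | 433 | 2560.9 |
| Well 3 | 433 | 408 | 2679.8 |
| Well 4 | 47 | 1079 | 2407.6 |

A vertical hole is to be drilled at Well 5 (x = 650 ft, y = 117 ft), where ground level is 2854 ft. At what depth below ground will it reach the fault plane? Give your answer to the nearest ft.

Let the plane be z = a·x + b·y + c.
Well 3−Well 2: −737a − 25b = 118.9;  Well 4−Well 2: −1123a + 646b = −153.3.
Solving gives a = −0.14474, b = −0.48893.
Then c = 2560.9 − a·1170 − b·433 = 2941.96.
At (650, 117): z_contact = −94.1 − 57.2 + 2941.96 = 2790.7 ft.
Depth below ground = 2854 − 2790.7 = 63 ft.

63 ft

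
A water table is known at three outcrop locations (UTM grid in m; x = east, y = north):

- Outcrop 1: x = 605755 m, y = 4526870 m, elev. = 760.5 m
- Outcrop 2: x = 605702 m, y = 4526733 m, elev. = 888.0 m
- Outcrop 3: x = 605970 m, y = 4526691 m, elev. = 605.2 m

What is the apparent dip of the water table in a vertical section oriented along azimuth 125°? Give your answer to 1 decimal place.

Two edge vectors: Outcrop 1→Outcrop 2 = (-53, -137, 127.5), Outcrop 1→Outcrop 3 = (215, -179, -155.3).
Normal n = (Outcrop 1→Outcrop 2) × (Outcrop 1→Outcrop 3) = (44098.6, 19181.6, 38942).
So ∂z/∂x = −n_x/n_z = −1.13242 and ∂z/∂y = −n_y/n_z = −0.49257.
Unit vector along 125° is (sin 125°, cos 125°) = (0.8192, -0.5736).
Slope in that direction = a·(0.8192) + b·(-0.5736) = −0.64510.
Apparent dip = arctan|0.64510| = 32.8° (true dip is 51.0°, so apparent ≤ true as expected).

32.8°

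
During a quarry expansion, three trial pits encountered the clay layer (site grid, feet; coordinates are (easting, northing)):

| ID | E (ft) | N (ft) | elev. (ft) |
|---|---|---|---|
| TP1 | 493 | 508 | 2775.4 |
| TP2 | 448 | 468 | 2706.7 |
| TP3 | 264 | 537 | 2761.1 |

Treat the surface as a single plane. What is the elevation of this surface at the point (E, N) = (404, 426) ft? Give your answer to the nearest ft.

2635 ft

Let the plane be z = a·E + b·N + c.
TP2−TP1: −45a − 40b = −68.7;  TP3−TP1: −229a + 29b = −14.3.
Solving gives a = 0.24504, b = 1.44183.
Then c = 2775.4 − a·493 − b·508 = 1922.15.
At (404, 426): z = 99.0 + 614.2 + 1922.15 = 2635.4 ft.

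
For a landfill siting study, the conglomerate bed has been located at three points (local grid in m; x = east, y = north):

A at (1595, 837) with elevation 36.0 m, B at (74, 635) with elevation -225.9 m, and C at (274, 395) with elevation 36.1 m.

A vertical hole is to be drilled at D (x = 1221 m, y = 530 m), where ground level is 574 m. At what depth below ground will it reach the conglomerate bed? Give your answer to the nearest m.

Let the plane be z = a·x + b·y + c.
B−A: −1521a − 202b = −261.9;  C−A: −1321a − 442b = 0.1.
Solving gives a = 0.28557, b = −0.85369.
Then c = 36 − a·1595 − b·837 = 295.06.
At (1221, 530): z_contact = 348.7 − 452.5 + 295.06 = 191.3 m.
Depth below ground = 574 − 191.3 = 383 m.

383 m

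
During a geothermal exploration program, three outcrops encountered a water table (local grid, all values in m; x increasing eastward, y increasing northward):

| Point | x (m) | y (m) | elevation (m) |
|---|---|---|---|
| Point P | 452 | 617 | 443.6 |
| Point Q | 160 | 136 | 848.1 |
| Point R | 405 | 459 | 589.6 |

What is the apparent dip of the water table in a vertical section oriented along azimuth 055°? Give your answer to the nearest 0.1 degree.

19.6°

Let the plane be z = a·x + b·y + c.
Point Q−Point P: −292a − 481b = 404.5;  Point R−Point P: −47a − 158b = 146.
Solving gives a = 0.26839, b = −1.00389.
Unit vector along 055° is (sin 55°, cos 55°) = (0.8192, 0.5736).
Slope in that direction = a·(0.8192) + b·(0.5736) = −0.35595.
Apparent dip = arctan|0.35595| = 19.6° (true dip is 46.1°, so apparent ≤ true as expected).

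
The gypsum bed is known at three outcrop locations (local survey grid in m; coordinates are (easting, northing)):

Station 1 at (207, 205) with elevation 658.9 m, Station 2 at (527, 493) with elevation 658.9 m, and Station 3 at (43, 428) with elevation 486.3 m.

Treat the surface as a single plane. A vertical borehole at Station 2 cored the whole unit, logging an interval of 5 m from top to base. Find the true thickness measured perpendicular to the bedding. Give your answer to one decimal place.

Two edge vectors: Station 1→Station 2 = (320, 288, 0), Station 1→Station 3 = (-164, 223, -172.6).
Normal n = (Station 1→Station 2) × (Station 1→Station 3) = (-49708.8, 55232, 118592).
So ∂z/∂E = −n_x/n_z = 0.41916 and ∂z/∂N = −n_y/n_z = −0.46573.
|∇z| = √(a²+b²) = 0.62658, so dip δ = arctan(0.62658) = 32.07°.
True thickness = vertical thickness × cos δ = 5 × cos 32.07° = 4.2 m.

4.2 m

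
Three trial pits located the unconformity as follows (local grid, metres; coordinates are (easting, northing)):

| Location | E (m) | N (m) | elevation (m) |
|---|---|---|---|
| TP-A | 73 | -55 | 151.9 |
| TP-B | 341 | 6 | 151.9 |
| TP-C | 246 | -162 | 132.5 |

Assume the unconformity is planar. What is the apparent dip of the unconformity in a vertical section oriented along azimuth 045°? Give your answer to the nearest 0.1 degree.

Two edge vectors: TP-A→TP-B = (268, 61, 0), TP-A→TP-C = (173, -107, -19.4).
Normal n = (TP-A→TP-B) × (TP-A→TP-C) = (-1183.4, 5199.2, -39229).
So ∂z/∂E = −n_x/n_z = −0.03017 and ∂z/∂N = −n_y/n_z = 0.13253.
Unit vector along 045° is (sin 45°, cos 45°) = (0.7071, 0.7071).
Slope in that direction = a·(0.7071) + b·(0.7071) = 0.07239.
Apparent dip = arctan|0.07239| = 4.1° (true dip is 7.7°, so apparent ≤ true as expected).

4.1°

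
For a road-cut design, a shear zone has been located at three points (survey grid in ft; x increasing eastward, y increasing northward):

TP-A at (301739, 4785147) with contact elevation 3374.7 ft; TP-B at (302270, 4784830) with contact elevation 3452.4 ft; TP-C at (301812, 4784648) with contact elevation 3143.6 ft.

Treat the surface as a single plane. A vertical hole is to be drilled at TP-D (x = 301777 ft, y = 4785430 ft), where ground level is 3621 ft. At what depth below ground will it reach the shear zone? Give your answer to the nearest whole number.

Two edge vectors: TP-A→TP-B = (531, -317, 77.7), TP-A→TP-C = (73, -499, -231.1).
Normal n = (TP-A→TP-B) × (TP-A→TP-C) = (112031, 128386.2, -241828).
So ∂z/∂x = −n_x/n_z = 0.46326728 and ∂z/∂y = −n_y/n_z = 0.53089882.
Intercept c from TP-A: 3374.7 − 139785.81 − 2540428.90 = −2676840.00.
At (301777, 4785430): z_contact = 139803.4 + 2540579.1 − 2676840.00 = 3542.5 ft.
Depth below ground = 3621 − 3542.5 = 78 ft.

78 ft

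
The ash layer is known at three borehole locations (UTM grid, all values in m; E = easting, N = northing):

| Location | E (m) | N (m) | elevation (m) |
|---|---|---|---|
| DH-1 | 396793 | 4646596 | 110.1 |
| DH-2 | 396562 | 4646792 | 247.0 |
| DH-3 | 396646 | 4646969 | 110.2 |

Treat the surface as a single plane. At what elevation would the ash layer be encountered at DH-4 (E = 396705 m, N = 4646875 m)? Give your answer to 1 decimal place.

90.6 m

Let the plane be z = a·E + b·N + c.
DH-2−DH-1: −231a + 196b = 136.9;  DH-3−DH-1: −147a + 373b = 0.1.
Solving gives a = −0.890029816, b = −0.350494324.
Then c = 110.1 − a·396793 − b·4646596 = 1981873.23.
At (396705, 4646875): z = −353079.3 − 1628703.3 + 1981873.23 = 90.6 m.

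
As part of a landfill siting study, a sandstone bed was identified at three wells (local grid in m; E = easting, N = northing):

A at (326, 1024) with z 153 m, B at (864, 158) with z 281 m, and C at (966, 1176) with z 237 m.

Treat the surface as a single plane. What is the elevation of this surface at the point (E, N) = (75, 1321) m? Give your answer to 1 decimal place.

99.5 m

Two edge vectors: A→B = (538, -866, 128), A→C = (640, 152, 84).
Normal n = (A→B) × (A→C) = (-92200, 36728, 636016).
So ∂z/∂E = −n_x/n_z = 0.144965 and ∂z/∂N = −n_y/n_z = −0.057747.
Intercept c from A: 153 − 47.26 + 59.13 = 164.87.
At (75, 1321): z = 10.9 − 76.3 + 164.87 = 99.5 m.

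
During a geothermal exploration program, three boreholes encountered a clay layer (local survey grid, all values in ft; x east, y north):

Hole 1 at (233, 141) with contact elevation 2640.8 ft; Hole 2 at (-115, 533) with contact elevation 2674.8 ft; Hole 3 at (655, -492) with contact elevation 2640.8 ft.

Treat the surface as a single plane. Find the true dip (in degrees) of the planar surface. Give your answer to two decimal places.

Two edge vectors: Hole 1→Hole 2 = (-348, 392, 34), Hole 1→Hole 3 = (422, -633, 0).
Normal n = (Hole 1→Hole 2) × (Hole 1→Hole 3) = (21522, 14348, 54860).
So ∂z/∂x = −n_x/n_z = −0.39231 and ∂z/∂y = −n_y/n_z = −0.26154.
Gradient magnitude |∇z| = √(a² + b²) = √(0.15391 + 0.06840) = 0.47150.
True dip = arctan(0.47150) = 25.24°, dipping toward ENE (azimuth ≈ 056°).

25.24°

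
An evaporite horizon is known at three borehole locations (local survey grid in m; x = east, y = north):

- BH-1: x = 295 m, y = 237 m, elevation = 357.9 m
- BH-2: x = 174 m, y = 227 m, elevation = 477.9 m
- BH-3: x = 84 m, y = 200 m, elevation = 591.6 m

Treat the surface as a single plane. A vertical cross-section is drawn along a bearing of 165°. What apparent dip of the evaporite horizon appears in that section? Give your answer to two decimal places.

44.33°

Let the plane be z = a·x + b·y + c.
BH-2−BH-1: −121a − 10b = 120;  BH-3−BH-1: −211a − 37b = 233.7.
Solving gives a = −0.88847, b = −1.24956.
Unit vector along 165° is (sin 165°, cos 165°) = (0.2588, -0.9659).
Slope in that direction = a·(0.2588) + b·(-0.9659) = 0.97703.
Apparent dip = arctan|0.97703| = 44.33° (true dip is 56.9°, so apparent ≤ true as expected).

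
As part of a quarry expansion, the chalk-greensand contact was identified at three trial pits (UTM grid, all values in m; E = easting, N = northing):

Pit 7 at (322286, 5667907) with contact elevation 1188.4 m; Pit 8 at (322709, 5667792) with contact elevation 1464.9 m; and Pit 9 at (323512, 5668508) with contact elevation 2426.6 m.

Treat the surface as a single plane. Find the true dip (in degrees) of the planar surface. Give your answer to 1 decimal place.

42.3°

Let the plane be z = a·E + b·N + c.
Pit 8−Pit 7: 423a − 115b = 276.5;  Pit 9−Pit 7: 1226a + 601b = 1238.2.
Solving gives a = 0.78077, b = 0.46752.
Gradient magnitude |∇z| = √(a² + b²) = √(0.60960 + 0.21857) = 0.91004.
True dip = arctan(0.91004) = 42.3°, dipping toward WSW (azimuth ≈ 239°).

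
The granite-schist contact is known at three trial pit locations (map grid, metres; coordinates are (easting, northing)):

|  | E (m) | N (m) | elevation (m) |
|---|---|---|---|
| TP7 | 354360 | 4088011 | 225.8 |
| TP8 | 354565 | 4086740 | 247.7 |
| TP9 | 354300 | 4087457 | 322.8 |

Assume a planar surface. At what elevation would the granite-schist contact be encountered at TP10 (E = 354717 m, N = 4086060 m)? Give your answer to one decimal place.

Two edge vectors: TP7→TP8 = (205, -1271, 21.9), TP7→TP9 = (-60, -554, 97).
Normal n = (TP7→TP8) × (TP7→TP9) = (-111154.4, -21199, -189830).
So ∂z/∂E = −n_x/n_z = −0.585547068 and ∂z/∂N = −n_y/n_z = −0.111673603.
Intercept c from TP7: 225.8 + 207494.46 + 456522.92 = 664243.18.
At (354717, 4086060): z = −207703.5 − 456305.0 + 664243.18 = 234.6 m.

234.6 m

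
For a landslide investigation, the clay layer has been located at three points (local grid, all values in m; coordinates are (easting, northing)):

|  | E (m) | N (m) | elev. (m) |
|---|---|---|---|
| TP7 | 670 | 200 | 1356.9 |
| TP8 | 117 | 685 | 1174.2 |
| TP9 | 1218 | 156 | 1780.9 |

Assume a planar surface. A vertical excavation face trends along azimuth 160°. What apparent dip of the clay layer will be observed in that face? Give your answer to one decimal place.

13.7°

Two edge vectors: TP7→TP8 = (-553, 485, -182.7), TP7→TP9 = (548, -44, 424).
Normal n = (TP7→TP8) × (TP7→TP9) = (197601.2, 134352.4, -241448).
So ∂z/∂E = −n_x/n_z = 0.81840 and ∂z/∂N = −n_y/n_z = 0.55644.
Unit vector along 160° is (sin 160°, cos 160°) = (0.3420, -0.9397).
Slope in that direction = a·(0.3420) + b·(-0.9397) = −0.24298.
Apparent dip = arctan|0.24298| = 13.7° (true dip is 44.7°, so apparent ≤ true as expected).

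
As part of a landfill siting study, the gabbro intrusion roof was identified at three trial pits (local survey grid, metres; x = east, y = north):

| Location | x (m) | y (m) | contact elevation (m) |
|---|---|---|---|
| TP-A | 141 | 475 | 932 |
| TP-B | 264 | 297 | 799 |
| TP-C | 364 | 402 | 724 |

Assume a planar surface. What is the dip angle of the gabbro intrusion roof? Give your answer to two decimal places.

41.96°

Two edge vectors: TP-A→TP-B = (123, -178, -133), TP-A→TP-C = (223, -73, -208).
Normal n = (TP-A→TP-B) × (TP-A→TP-C) = (27315, -4075, 30715).
So ∂z/∂x = −n_x/n_z = −0.88930 and ∂z/∂y = −n_y/n_z = 0.13267.
Gradient magnitude |∇z| = √(a² + b²) = √(0.79086 + 0.01760) = 0.89915.
True dip = arctan(0.89915) = 41.96°, dipping toward E (azimuth ≈ 098°).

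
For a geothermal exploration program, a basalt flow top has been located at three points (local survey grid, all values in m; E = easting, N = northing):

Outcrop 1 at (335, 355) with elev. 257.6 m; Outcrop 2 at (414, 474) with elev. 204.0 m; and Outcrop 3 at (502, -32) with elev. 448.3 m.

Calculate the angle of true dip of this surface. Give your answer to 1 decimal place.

25.5°

Two edge vectors: Outcrop 1→Outcrop 2 = (79, 119, -53.6), Outcrop 1→Outcrop 3 = (167, -387, 190.7).
Normal n = (Outcrop 1→Outcrop 2) × (Outcrop 1→Outcrop 3) = (1950.1, -24016.5, -50446).
So ∂z/∂E = −n_x/n_z = 0.03866 and ∂z/∂N = −n_y/n_z = −0.47608.
Gradient magnitude |∇z| = √(a² + b²) = √(0.00149 + 0.22666) = 0.47765.
True dip = arctan(0.47765) = 25.5°, dipping toward N (azimuth ≈ 355°).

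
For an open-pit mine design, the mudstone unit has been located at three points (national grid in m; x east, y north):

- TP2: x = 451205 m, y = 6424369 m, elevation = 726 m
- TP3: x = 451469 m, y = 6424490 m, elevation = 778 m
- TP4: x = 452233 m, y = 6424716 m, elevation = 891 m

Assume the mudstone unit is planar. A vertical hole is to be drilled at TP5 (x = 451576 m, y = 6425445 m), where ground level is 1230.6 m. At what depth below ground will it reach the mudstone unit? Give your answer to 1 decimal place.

158.0 m

Let the plane be z = a·x + b·y + c.
TP3−TP2: 264a + 121b = 52;  TP4−TP2: 1028a + 347b = 165.
Solving gives a = 0.058602807, b = 0.301891397.
Then c = 726 − a·451205 − b·6424369 = −1965177.61.
At (451576, 6425445): z_contact = 26463.62 + 1939786.57 − 1965177.61 = 1072.58 m.
Depth below ground = 1230.6 − 1072.58 = 158.0 m.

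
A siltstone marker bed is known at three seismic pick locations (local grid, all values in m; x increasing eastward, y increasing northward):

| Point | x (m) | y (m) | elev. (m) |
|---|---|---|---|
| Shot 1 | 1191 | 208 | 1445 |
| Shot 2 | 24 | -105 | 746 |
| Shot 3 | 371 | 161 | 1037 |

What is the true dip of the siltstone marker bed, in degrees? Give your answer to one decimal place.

Let the plane be z = a·x + b·y + c.
Shot 2−Shot 1: −1167a − 313b = −699;  Shot 3−Shot 1: −820a − 47b = −408.
Solving gives a = 0.47000, b = 0.48087.
Gradient magnitude |∇z| = √(a² + b²) = √(0.22090 + 0.23123) = 0.67241.
True dip = arctan(0.67241) = 33.9°, dipping toward SW (azimuth ≈ 224°).

33.9°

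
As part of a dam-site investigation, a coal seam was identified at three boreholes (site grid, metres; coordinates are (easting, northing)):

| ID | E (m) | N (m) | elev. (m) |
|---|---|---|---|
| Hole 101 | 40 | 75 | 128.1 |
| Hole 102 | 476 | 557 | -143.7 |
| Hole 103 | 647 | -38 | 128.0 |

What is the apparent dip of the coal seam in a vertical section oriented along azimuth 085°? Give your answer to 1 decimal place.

Two edge vectors: Hole 101→Hole 102 = (436, 482, -271.8), Hole 101→Hole 103 = (607, -113, -0.1).
Normal n = (Hole 101→Hole 102) × (Hole 101→Hole 103) = (-30761.6, -164939, -341842).
So ∂z/∂E = −n_x/n_z = −0.08999 and ∂z/∂N = −n_y/n_z = −0.48250.
Unit vector along 085° is (sin 85°, cos 85°) = (0.9962, 0.0872).
Slope in that direction = a·(0.9962) + b·(0.0872) = −0.13170.
Apparent dip = arctan|0.13170| = 7.5° (true dip is 26.1°, so apparent ≤ true as expected).

7.5°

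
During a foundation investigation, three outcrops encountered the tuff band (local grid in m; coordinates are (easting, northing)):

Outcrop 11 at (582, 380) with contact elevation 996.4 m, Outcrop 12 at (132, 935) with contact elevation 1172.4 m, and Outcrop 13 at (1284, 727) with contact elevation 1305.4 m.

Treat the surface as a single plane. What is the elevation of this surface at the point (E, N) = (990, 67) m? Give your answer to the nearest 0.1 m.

928.3 m

Let the plane be z = a·E + b·N + c.
Outcrop 12−Outcrop 11: −450a + 555b = 176;  Outcrop 13−Outcrop 11: 702a + 347b = 309.
Solving gives a = 0.202329, b = 0.481168.
Then c = 996.4 − a·582 − b·380 = 695.80.
At (990, 67): z = 200.3 + 32.2 + 695.80 = 928.3 m.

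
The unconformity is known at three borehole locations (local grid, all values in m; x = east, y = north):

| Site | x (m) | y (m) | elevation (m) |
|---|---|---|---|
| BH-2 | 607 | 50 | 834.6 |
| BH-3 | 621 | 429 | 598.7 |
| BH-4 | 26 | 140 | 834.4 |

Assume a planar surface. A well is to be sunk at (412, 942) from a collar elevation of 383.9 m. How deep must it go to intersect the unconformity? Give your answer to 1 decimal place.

82.7 m

Let the plane be z = a·x + b·y + c.
BH-3−BH-2: 14a + 379b = −235.9;  BH-4−BH-2: −581a + 90b = −0.2.
Solving gives a = −0.09553, b = −0.61890.
Then c = 834.6 − a·607 − b·50 = 923.53.
At (412, 942): z_contact = −39.36 − 583.00 + 923.53 = 301.17 m.
Depth below ground = 383.9 − 301.17 = 82.7 m.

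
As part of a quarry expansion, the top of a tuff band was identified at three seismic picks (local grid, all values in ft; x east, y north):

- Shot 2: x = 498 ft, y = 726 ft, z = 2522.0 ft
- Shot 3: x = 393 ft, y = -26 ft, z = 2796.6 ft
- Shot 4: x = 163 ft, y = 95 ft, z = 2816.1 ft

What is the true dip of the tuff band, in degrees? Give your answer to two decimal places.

22.69°

Two edge vectors: Shot 2→Shot 3 = (-105, -752, 274.6), Shot 2→Shot 4 = (-335, -631, 294.1).
Normal n = (Shot 2→Shot 3) × (Shot 2→Shot 4) = (-47890.6, -61110.5, -185665).
So ∂z/∂x = −n_x/n_z = −0.25794 and ∂z/∂y = −n_y/n_z = −0.32914.
Gradient magnitude |∇z| = √(a² + b²) = √(0.06653 + 0.10834) = 0.41817.
True dip = arctan(0.41817) = 22.69°, dipping toward NE (azimuth ≈ 038°).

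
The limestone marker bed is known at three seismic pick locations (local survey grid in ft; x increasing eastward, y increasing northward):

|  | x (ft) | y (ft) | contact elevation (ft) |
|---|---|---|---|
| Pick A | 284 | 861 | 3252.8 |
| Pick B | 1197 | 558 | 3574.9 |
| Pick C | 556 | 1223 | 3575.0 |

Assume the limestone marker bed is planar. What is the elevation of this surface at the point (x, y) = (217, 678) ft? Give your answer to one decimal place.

Two edge vectors: Pick A→Pick B = (913, -303, 322.1), Pick A→Pick C = (272, 362, 322.2).
Normal n = (Pick A→Pick B) × (Pick A→Pick C) = (-214226.8, -206557.4, 412922).
So ∂z/∂x = −n_x/n_z = 0.518807 and ∂z/∂y = −n_y/n_z = 0.500233.
Intercept c from Pick A: 3252.8 − 147.34 − 430.70 = 2674.76.
At (217, 678): z = 112.6 + 339.2 + 2674.76 = 3126.5 ft.

3126.5 ft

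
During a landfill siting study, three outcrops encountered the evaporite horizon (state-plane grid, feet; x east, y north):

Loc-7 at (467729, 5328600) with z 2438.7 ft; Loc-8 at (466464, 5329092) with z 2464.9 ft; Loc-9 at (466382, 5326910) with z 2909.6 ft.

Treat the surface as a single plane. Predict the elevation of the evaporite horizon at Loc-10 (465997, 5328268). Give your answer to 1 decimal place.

2675.8 ft

Two edge vectors: Loc-7→Loc-8 = (-1265, 492, 26.2), Loc-7→Loc-9 = (-1347, -1690, 470.9).
Normal n = (Loc-7→Loc-8) × (Loc-7→Loc-9) = (275960.8, 560397.1, 2800574).
So ∂z/∂x = −n_x/n_z = −0.098537228 and ∂z/∂y = −n_y/n_z = −0.200100801.
Intercept c from Loc-7: 2438.7 + 46088.72 + 1066257.13 = 1114784.55.
At (465997, 5328268): z = −45918.1 − 1066190.7 + 1114784.55 = 2675.8 ft.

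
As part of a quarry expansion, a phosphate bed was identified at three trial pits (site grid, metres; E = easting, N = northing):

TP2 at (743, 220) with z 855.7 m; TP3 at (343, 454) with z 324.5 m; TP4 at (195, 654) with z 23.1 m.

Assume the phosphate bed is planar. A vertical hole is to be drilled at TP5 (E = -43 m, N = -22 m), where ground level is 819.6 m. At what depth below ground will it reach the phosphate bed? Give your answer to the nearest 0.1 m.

358.9 m

Two edge vectors: TP2→TP3 = (-400, 234, -531.2), TP2→TP4 = (-548, 434, -832.6).
Normal n = (TP2→TP3) × (TP2→TP4) = (35712.4, -41942.4, -45368).
So ∂z/∂E = −n_x/n_z = 0.78717 and ∂z/∂N = −n_y/n_z = −0.92449.
Intercept c from TP2: 855.7 − 584.87 + 203.39 = 474.22.
At (-43, -22): z_contact = −33.85 + 20.34 + 474.22 = 460.71 m.
Depth below ground = 819.6 − 460.71 = 358.9 m.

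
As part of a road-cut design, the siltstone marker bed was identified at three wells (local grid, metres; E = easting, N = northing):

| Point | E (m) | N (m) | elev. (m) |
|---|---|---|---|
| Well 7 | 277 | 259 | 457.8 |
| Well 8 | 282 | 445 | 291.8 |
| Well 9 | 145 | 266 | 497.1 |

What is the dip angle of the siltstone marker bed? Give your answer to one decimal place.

Two edge vectors: Well 7→Well 8 = (5, 186, -166), Well 7→Well 9 = (-132, 7, 39.3).
Normal n = (Well 7→Well 8) × (Well 7→Well 9) = (8471.8, 21715.5, 24587).
So ∂z/∂E = −n_x/n_z = −0.34456 and ∂z/∂N = −n_y/n_z = −0.88321.
Gradient magnitude |∇z| = √(a² + b²) = √(0.11872 + 0.78006) = 0.94804.
True dip = arctan(0.94804) = 43.5°, dipping toward NNE (azimuth ≈ 021°).

43.5°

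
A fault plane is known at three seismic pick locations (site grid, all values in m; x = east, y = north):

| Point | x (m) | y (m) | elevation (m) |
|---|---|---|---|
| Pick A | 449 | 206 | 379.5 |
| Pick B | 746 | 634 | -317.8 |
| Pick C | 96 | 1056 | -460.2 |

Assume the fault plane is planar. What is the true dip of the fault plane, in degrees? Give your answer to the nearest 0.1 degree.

Two edge vectors: Pick A→Pick B = (297, 428, -697.3), Pick A→Pick C = (-353, 850, -839.7).
Normal n = (Pick A→Pick B) × (Pick A→Pick C) = (233313.4, 495537.8, 403534).
So ∂z/∂x = −n_x/n_z = −0.57818 and ∂z/∂y = −n_y/n_z = −1.22800.
Gradient magnitude |∇z| = √(a² + b²) = √(0.33429 + 1.50797) = 1.35730.
True dip = arctan(1.35730) = 53.6°, dipping toward NNE (azimuth ≈ 025°).

53.6°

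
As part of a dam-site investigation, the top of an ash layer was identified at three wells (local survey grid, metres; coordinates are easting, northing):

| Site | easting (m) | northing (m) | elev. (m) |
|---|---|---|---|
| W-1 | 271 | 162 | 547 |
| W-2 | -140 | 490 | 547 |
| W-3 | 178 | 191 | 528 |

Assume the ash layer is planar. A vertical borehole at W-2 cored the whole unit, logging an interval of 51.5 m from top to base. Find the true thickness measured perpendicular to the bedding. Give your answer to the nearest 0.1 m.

Let the plane be z = a·easting + b·northing + c.
W-2−W-1: −411a + 328b = 0;  W-3−W-1: −93a + 29b = −19.
Solving gives a = 0.33532, b = 0.42018.
|∇z| = √(a²+b²) = 0.53758, so dip δ = arctan(0.53758) = 28.26°.
True thickness = vertical thickness × cos δ = 51.5 × cos 28.26° = 45.4 m.

45.4 m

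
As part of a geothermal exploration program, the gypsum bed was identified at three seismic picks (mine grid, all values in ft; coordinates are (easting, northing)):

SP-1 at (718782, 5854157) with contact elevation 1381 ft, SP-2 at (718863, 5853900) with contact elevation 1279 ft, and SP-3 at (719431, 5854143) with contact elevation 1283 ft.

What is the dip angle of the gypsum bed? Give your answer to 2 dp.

20.80°

Let the plane be z = a·E + b·N + c.
SP-2−SP-1: 81a − 257b = −102;  SP-3−SP-1: 649a − 14b = −98.
Solving gives a = −0.14342, b = 0.35169.
Gradient magnitude |∇z| = √(a² + b²) = √(0.02057 + 0.12368) = 0.37980.
True dip = arctan(0.37980) = 20.80°, dipping toward SSE (azimuth ≈ 158°).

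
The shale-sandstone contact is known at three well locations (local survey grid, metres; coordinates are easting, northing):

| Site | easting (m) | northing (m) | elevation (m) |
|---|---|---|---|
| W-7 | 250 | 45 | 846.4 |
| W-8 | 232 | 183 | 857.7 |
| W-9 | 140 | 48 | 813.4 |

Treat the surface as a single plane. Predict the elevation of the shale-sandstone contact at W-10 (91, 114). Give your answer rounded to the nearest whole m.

Two edge vectors: W-7→W-8 = (-18, 138, 11.3), W-7→W-9 = (-110, 3, -33).
Normal n = (W-7→W-8) × (W-7→W-9) = (-4587.9, -1837, 15126).
So ∂z/∂easting = −n_x/n_z = 0.30331 and ∂z/∂northing = −n_y/n_z = 0.12145.
Intercept c from W-7: 846.4 − 75.83 − 5.47 = 765.11.
At (91, 114): z = 27.6 + 13.8 + 765.11 = 806.6 m.

807 m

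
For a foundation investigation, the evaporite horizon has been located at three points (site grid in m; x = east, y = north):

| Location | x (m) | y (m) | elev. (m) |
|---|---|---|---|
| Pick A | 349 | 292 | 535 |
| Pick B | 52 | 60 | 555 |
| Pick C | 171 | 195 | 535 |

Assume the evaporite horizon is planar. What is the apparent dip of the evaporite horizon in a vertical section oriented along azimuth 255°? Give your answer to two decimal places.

4.36°

Two edge vectors: Pick A→Pick B = (-297, -232, 20), Pick A→Pick C = (-178, -97, 0).
Normal n = (Pick A→Pick B) × (Pick A→Pick C) = (1940, -3560, -12487).
So ∂z/∂x = −n_x/n_z = 0.15536 and ∂z/∂y = −n_y/n_z = −0.28510.
Unit vector along 255° is (sin 255°, cos 255°) = (-0.9659, -0.2588).
Slope in that direction = a·(-0.9659) + b·(-0.2588) = −0.07628.
Apparent dip = arctan|0.07628| = 4.36° (true dip is 18.0°, so apparent ≤ true as expected).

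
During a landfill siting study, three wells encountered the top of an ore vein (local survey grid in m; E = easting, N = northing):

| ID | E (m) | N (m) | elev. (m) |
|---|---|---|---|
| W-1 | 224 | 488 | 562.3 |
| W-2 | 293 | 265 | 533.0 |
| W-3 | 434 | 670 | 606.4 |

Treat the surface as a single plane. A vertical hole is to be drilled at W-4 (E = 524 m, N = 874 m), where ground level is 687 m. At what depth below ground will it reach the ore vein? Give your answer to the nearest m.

42 m

Two edge vectors: W-1→W-2 = (69, -223, -29.3), W-1→W-3 = (210, 182, 44.1).
Normal n = (W-1→W-2) × (W-1→W-3) = (-4501.7, -9195.9, 59388).
So ∂z/∂E = −n_x/n_z = 0.07580 and ∂z/∂N = −n_y/n_z = 0.15484.
Intercept c from W-1: 562.3 − 16.98 − 75.56 = 469.76.
At (524, 874): z_contact = 39.7 + 135.3 + 469.76 = 644.8 m.
Depth below ground = 687 − 644.8 = 42 m.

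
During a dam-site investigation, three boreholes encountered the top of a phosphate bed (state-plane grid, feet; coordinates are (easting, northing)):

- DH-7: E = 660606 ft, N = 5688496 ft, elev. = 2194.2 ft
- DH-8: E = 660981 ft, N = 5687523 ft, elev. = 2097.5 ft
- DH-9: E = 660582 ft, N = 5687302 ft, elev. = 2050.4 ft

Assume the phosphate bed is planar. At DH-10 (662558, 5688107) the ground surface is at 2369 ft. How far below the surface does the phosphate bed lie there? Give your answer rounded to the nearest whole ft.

Let the plane be z = a·E + b·N + c.
DH-8−DH-7: 375a − 973b = −96.7;  DH-9−DH-7: −24a − 1194b = −143.8.
Solving gives a = 0.05191572, b = 0.11939198.
Then c = 2194.2 − a·660606 − b·5688496 = −711262.43.
At (662558, 5688107): z_contact = 34397.2 + 679114.4 − 711262.43 = 2249.1 ft.
Depth below ground = 2369 − 2249.1 = 120 ft.

120 ft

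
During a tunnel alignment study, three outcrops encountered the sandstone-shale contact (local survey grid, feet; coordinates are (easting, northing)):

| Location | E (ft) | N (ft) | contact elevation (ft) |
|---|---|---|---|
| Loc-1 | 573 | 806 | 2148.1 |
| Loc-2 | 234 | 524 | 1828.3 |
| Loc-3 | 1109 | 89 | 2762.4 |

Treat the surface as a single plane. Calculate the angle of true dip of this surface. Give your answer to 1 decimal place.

45.7°

Let the plane be z = a·E + b·N + c.
Loc-2−Loc-1: −339a − 282b = −319.8;  Loc-3−Loc-1: 536a − 717b = 614.3.
Solving gives a = 1.02109, b = −0.09344.
Gradient magnitude |∇z| = √(a² + b²) = √(1.04263 + 0.00873) = 1.02536.
True dip = arctan(1.02536) = 45.7°, dipping toward W (azimuth ≈ 275°).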